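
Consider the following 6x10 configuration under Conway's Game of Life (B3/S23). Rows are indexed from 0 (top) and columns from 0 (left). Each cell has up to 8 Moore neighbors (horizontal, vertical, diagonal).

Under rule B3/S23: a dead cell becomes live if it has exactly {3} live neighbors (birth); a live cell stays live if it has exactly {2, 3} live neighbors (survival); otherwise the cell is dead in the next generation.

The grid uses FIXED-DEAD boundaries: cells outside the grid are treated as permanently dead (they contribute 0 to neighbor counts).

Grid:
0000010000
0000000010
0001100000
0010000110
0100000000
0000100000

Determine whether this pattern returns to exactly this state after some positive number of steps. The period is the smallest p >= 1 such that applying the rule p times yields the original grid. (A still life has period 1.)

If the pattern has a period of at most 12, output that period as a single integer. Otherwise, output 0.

Answer: 0

Derivation:
Simulating and comparing each generation to the original:
Gen 0 (original, given above): 9 live cells
Gen 1: 6 live cells, differs from original
Gen 2: 5 live cells, differs from original
Gen 3: 5 live cells, differs from original
Gen 4: 3 live cells, differs from original
Gen 5: 2 live cells, differs from original
Gen 6: 0 live cells, differs from original
Gen 7: 0 live cells, differs from original
Gen 8: 0 live cells, differs from original
Gen 9: 0 live cells, differs from original
Gen 10: 0 live cells, differs from original
Gen 11: 0 live cells, differs from original
Gen 12: 0 live cells, differs from original
No period found within 12 steps.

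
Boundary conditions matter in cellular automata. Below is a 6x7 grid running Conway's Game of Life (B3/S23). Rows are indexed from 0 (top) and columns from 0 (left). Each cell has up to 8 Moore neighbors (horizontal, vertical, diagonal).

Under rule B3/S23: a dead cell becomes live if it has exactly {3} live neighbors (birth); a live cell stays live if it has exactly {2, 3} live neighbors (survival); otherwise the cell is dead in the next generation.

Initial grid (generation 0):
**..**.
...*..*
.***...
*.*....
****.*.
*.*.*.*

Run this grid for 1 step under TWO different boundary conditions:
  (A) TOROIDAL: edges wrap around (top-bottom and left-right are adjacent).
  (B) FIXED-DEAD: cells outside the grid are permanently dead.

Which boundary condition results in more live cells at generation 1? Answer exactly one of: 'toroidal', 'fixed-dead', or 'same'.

Answer: fixed-dead

Derivation:
Under TOROIDAL boundary, generation 1:
.**.*..
...*.**
**.*...
*...*.*
....**.
.......
Population = 14

Under FIXED-DEAD boundary, generation 1:
....**.
*..*.*.
.*.*...
*...*..
*...**.
*.*.**.
Population = 16

Comparison: toroidal=14, fixed-dead=16 -> fixed-dead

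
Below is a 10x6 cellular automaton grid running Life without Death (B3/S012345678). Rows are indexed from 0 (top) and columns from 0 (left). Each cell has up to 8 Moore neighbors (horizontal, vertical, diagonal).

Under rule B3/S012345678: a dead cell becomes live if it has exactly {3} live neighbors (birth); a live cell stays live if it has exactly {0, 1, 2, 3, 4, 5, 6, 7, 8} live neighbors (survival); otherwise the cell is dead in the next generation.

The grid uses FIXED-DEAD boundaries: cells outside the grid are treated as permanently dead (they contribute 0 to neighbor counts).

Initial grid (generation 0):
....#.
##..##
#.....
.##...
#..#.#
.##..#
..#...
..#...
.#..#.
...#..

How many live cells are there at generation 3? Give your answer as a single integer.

Answer: 37

Derivation:
Simulating step by step:
Generation 0 (given above): 19 live cells
Generation 1: 30 live cells
....##
##..##
#.#...
###...
#..###
.#####
..##..
.###..
.####.
...#..
Generation 2: 34 live cells
....##
##.###
#.##..
###.#.
#..###
.#####
..##..
.###..
.####.
...##.
Generation 3: 37 live cells
...###
##.###
#.##.#
###.##
#..###
.#####
..##..
.###..
.####.
...##.
Population at generation 3: 37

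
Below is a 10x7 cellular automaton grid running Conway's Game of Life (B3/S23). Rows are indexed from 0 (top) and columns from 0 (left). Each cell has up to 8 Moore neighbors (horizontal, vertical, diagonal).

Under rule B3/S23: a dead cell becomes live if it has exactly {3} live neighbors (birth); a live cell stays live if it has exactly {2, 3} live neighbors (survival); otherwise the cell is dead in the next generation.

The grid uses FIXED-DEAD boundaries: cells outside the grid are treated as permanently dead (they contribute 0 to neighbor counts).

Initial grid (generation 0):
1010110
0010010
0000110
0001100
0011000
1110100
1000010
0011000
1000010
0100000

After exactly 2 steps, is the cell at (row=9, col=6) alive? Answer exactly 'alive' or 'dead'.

Simulating step by step:
Generation 0 (given above): 23 live cells
Generation 1: 18 live cells
0101110
0100001
0000010
0010010
0000000
1010100
1000100
0100100
0110000
0000000
Generation 2: 20 live cells
0010110
0010001
0000011
0000000
0101000
0101000
1000110
1111000
0110000
0000000

Cell (9,6) at generation 2: 0 -> dead

Answer: dead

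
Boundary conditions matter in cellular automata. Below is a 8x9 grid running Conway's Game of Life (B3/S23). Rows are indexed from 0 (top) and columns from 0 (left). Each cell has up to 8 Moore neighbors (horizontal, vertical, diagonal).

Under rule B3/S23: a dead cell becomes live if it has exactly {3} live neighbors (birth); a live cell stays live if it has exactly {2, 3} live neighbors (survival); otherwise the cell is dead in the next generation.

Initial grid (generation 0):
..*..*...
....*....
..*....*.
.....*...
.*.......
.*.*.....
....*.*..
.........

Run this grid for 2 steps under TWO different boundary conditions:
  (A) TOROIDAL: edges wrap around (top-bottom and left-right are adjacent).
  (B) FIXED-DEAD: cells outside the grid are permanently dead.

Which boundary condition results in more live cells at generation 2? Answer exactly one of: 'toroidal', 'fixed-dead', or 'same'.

Under TOROIDAL boundary, generation 2:
.........
.........
.........
.........
.........
.........
.........
.........
Population = 0

Under FIXED-DEAD boundary, generation 2:
.........
.........
.........
.........
.........
.........
.........
.........
Population = 0

Comparison: toroidal=0, fixed-dead=0 -> same

Answer: same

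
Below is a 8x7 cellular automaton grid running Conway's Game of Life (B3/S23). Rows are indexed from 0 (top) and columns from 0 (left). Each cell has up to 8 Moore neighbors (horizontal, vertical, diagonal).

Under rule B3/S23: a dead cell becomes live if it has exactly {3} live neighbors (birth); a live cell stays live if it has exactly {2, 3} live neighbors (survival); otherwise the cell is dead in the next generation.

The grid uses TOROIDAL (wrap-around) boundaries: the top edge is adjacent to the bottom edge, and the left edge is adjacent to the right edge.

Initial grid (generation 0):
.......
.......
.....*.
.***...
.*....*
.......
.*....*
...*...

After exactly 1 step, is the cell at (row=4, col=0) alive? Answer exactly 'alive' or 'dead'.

Answer: alive

Derivation:
Simulating step by step:
Generation 0 (given above): 9 live cells
Generation 1: 6 live cells
.......
.......
..*....
***....
**.....
.......
.......
.......

Cell (4,0) at generation 1: 1 -> alive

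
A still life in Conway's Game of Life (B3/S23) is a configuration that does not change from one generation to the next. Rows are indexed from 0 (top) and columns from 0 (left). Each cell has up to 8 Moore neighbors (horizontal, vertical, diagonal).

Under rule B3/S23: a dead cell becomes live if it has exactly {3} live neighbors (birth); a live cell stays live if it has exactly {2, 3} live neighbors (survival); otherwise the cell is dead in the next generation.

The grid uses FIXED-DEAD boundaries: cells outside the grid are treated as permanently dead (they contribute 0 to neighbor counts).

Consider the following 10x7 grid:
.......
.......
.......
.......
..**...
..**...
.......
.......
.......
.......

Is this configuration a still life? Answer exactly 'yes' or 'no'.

Answer: yes

Derivation:
Compute generation 1 and compare to generation 0 (given above):
Generation 1:
.......
.......
.......
.......
..**...
..**...
.......
.......
.......
.......
The grids are IDENTICAL -> still life.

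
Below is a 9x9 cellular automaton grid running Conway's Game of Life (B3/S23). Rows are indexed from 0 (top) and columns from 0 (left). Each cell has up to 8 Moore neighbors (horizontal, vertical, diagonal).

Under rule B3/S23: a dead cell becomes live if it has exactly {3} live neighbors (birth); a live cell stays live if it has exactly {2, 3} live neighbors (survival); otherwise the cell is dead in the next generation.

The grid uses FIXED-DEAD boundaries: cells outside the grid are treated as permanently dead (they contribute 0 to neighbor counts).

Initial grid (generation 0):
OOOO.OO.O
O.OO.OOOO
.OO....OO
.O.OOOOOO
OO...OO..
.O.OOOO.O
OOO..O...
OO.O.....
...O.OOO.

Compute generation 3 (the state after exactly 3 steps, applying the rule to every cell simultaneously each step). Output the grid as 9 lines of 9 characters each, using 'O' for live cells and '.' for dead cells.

Answer: .........
...OOO...
.........
.OO.O....
.OOO..OOO
...OO...O
.....OOO.
...O..O..
...OO....

Derivation:
Simulating step by step:
Generation 0 (given above): 46 live cells
Generation 1: 23 live cells
O..O.O..O
O....O...
O........
...OO...O
OO......O
...O...O.
.....OO..
O..O.O...
..O.O.O..
Generation 2: 20 live cells
....O....
OO..O....
....O....
OO.......
..OOO..OO
......OO.
.....OO..
...O.....
...OOO...
Generation 3: 22 live cells
(generation 3 grid is the final answer)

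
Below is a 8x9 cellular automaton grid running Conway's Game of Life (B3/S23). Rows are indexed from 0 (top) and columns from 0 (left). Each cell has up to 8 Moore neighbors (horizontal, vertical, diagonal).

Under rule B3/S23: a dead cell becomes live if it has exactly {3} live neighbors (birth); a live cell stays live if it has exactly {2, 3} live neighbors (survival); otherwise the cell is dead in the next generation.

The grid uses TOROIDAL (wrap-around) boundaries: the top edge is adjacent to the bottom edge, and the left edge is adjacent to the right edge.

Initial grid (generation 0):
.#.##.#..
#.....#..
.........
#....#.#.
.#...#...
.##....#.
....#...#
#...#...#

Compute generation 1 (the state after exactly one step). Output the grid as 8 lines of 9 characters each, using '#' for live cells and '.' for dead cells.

Answer: .#.##..##
.....#...
......#.#
......#..
###.....#
###......
.#.#...##
#...#..##

Derivation:
Simulating step by step:
Generation 0 (given above): 19 live cells
Generation 1: 24 live cells
(generation 1 grid is the final answer)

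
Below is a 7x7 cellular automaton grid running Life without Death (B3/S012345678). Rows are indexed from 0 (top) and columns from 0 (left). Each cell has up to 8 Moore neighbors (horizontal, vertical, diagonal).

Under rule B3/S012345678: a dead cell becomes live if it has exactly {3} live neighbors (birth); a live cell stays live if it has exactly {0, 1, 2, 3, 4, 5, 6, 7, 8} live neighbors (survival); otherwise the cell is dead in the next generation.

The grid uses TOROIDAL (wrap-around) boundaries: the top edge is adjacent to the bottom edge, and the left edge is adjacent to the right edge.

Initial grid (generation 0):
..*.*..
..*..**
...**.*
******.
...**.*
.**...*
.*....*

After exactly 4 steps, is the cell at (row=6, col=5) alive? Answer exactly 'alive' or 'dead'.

Answer: alive

Derivation:
Simulating step by step:
Generation 0 (given above): 22 live cells
Generation 1: 29 live cells
*****.*
..*..**
...**.*
******.
...**.*
.***..*
.*.*.**
Generation 2: 29 live cells
*****.*
..*..**
...**.*
******.
...**.*
.***..*
.*.*.**
Generation 3: 29 live cells
*****.*
..*..**
...**.*
******.
...**.*
.***..*
.*.*.**
Generation 4: 29 live cells
*****.*
..*..**
...**.*
******.
...**.*
.***..*
.*.*.**

Cell (6,5) at generation 4: 1 -> alive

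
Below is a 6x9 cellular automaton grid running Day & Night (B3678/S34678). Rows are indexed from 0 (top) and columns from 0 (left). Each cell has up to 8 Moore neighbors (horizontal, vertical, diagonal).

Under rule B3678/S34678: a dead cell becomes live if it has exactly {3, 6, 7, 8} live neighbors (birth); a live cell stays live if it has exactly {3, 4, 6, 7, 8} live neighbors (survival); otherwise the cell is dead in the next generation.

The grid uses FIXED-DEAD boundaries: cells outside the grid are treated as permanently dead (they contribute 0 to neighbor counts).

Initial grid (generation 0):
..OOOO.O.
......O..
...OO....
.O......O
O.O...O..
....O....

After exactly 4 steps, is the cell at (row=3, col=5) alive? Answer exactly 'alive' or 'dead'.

Simulating step by step:
Generation 0 (given above): 14 live cells
Generation 1: 5 live cells
......O..
..O......
.........
..OO.....
.O.......
.........
Generation 2: 3 live cells
.........
.........
..OO.....
.........
..O......
.........
Generation 3: 2 live cells
.........
.........
.........
..OO.....
.........
.........
Generation 4: 0 live cells
.........
.........
.........
.........
.........
.........

Cell (3,5) at generation 4: 0 -> dead

Answer: dead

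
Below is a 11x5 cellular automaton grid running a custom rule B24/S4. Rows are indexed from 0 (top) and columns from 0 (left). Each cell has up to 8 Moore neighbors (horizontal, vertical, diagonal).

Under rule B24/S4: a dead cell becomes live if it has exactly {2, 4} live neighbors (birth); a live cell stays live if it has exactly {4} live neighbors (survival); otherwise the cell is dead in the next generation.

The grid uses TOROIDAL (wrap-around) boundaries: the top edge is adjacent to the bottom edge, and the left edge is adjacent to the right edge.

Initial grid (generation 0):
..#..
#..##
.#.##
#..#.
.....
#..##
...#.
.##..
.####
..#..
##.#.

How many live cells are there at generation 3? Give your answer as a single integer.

Answer: 20

Derivation:
Simulating step by step:
Generation 0 (given above): 23 live cells
Generation 1: 21 live cells
##.#.
..###
..##.
.#..#
.##..
..#..
..#.#
.....
.#.#.
#...#
..#.#
Generation 2: 17 live cells
.....
.#..#
..#.#
...#.
.....
##.#.
.#...
##..#
..#..
...#.
.#.##
Generation 3: 20 live cells
##...
..#..
.#.#.
..#.#
##.#.
....#
.####
...#.
.....
###..
#....
Population at generation 3: 20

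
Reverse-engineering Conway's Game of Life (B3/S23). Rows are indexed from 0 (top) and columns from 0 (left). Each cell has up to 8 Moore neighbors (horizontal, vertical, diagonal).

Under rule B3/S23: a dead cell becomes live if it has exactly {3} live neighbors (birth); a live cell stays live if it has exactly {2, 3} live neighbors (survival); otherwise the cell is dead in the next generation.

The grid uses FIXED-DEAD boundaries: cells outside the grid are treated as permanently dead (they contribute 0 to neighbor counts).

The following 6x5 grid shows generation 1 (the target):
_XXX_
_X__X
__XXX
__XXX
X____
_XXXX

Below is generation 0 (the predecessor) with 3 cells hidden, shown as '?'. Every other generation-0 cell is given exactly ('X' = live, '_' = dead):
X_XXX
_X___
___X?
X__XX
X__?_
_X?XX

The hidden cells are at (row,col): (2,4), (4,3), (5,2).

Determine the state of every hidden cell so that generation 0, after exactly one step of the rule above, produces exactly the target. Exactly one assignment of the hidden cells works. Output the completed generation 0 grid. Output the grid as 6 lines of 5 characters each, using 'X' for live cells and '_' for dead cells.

Answer: X_XXX
_X___
___X_
X__XX
X__X_
_XXXX

Derivation:
Hidden generation-0 cells (in order): (2,4), (4,3), (5,2).
A hidden cell only influences target cells in its own 3x3 neighborhood. Try each of the 2^3 = 8 assignments, step the completed generation 0 forward once under B3/S23, and compare with the target:
  (2,4)=_ (4,3)=_ (5,2)=_ -> step gives (3,2)='_' but target has 'X' -> reject
  (2,4)=_ (4,3)=_ (5,2)=X -> step gives (3,2)='_' but target has 'X' -> reject
  (2,4)=_ (4,3)=X (5,2)=_ -> step gives (4,1)='X' but target has '_' -> reject
  (2,4)=_ (4,3)=X (5,2)=X -> step reproduces the target at every cell -> ACCEPT
  (2,4)=X (4,3)=_ (5,2)=_ -> step gives (1,4)='_' but target has 'X' -> reject
  (2,4)=X (4,3)=_ (5,2)=X -> step gives (1,4)='_' but target has 'X' -> reject
  (2,4)=X (4,3)=X (5,2)=_ -> step gives (1,4)='_' but target has 'X' -> reject
  (2,4)=X (4,3)=X (5,2)=X -> step gives (1,4)='_' but target has 'X' -> reject
Unique solution: (2,4)=dead, (4,3)=live, (5,2)=live.
Check: live-neighbor counts of every cell in the completed generation 0:
13221
22443
22323
12333
24555
22332
Applying B3/S23 to generation 0 with these counts gives:
_XXX_
_X__X
__XXX
__XXX
X____
_XXXX
which matches the target exactly.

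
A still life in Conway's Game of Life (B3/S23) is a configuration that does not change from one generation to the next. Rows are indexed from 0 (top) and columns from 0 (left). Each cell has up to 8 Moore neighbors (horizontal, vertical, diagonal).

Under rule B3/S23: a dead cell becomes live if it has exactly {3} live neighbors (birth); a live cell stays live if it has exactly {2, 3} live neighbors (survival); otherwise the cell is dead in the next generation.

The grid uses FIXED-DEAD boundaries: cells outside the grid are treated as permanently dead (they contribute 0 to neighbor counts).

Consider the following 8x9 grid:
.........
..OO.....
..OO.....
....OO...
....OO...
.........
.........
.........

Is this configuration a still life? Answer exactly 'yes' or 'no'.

Compute generation 1 and compare to generation 0 (given above):
Generation 1:
.........
..OO.....
..O......
.....O...
....OO...
.........
.........
.........
Cell (2,3) differs: gen0=1 vs gen1=0 -> NOT a still life.

Answer: no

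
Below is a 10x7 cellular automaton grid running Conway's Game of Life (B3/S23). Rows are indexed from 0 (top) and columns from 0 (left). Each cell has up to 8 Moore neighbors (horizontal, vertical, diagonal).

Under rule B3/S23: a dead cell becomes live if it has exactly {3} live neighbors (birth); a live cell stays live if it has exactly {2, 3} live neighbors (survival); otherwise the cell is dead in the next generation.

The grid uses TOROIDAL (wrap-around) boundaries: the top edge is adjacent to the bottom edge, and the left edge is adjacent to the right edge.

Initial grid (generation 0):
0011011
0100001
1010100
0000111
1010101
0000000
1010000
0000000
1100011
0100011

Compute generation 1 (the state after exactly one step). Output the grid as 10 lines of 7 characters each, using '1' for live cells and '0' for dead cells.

Simulating step by step:
Generation 0 (given above): 25 live cells
Generation 1: 21 live cells
(generation 1 grid is the final answer)

Answer: 0110100
0100101
1101100
0000100
1001101
1001001
0000000
0000000
0100010
0100000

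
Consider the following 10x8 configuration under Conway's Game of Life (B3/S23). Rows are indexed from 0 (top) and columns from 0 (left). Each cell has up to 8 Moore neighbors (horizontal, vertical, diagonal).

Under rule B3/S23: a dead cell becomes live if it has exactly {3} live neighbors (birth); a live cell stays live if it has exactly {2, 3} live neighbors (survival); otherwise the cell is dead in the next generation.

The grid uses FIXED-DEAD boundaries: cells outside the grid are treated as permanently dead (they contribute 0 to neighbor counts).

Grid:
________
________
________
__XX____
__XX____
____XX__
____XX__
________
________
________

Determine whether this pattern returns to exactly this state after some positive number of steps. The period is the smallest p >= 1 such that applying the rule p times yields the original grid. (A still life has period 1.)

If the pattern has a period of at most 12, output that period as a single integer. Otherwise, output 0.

Simulating and comparing each generation to the original:
Gen 0 (original, given above): 8 live cells
Gen 1: 6 live cells, differs from original
Gen 2: 8 live cells, MATCHES original -> period = 2

Answer: 2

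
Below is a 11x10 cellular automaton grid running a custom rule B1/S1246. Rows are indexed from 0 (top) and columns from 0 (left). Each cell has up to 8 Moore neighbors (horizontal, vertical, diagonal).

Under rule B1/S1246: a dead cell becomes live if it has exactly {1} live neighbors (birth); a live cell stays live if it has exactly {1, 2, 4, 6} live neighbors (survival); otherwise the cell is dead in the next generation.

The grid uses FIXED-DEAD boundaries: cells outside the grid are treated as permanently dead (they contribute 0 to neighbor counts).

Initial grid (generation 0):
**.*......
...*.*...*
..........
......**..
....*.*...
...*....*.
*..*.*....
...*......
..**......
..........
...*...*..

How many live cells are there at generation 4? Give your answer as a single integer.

Answer: 44

Derivation:
Simulating step by step:
Generation 0 (given above): 20 live cells
Generation 1: 46 live cells
**.*.**.**
...*..*.*.
..**.....*
...**.***.
..*.*.*..*
**.*.....*
.*.*..****
*....**...
.***......
.*....***.
..*.*.*.*.
Generation 2: 28 live cells
**.*.**.**
......*...
.*.*.....*
......*...
......*..*
*.........
...*.....*
*....*....
...*.....*
......***.
*.*...*.*.
Generation 3: 43 live cells
**...**.**
......*...
*...*...*.
**.**.*...
**....*.*.
.*******..
..*..**.*.
.*....*...
***......*
*...*.**..
...*..*.*.
Generation 4: 44 live cells
***.***.**
..**..*...
*...*....*
**.**.*...
*.....*.**
.**.......
..*.....**
.*..*.*...
.**.*.....
*...*.*...
****..*.**
Population at generation 4: 44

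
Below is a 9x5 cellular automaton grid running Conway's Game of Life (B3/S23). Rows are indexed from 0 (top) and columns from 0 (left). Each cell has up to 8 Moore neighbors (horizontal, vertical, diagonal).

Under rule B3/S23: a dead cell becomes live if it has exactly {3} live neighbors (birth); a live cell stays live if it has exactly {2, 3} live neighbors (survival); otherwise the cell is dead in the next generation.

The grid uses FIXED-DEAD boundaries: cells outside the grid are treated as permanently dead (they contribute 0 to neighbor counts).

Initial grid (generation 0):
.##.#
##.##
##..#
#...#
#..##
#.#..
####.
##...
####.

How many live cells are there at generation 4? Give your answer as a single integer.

Answer: 11

Derivation:
Simulating step by step:
Generation 0 (given above): 27 live cells
Generation 1: 17 live cells
###.#
....#
..#.#
#...#
#..##
#...#
...#.
.....
#.#..
Generation 2: 12 live cells
.#.#.
..#.#
....#
.#..#
##.##
....#
.....
.....
.....
Generation 3: 16 live cells
..##.
..#.#
....#
###.#
#####
...##
.....
.....
.....
Generation 4: 11 live cells
..##.
..#.#
..#.#
#...#
#....
.#..#
.....
.....
.....
Population at generation 4: 11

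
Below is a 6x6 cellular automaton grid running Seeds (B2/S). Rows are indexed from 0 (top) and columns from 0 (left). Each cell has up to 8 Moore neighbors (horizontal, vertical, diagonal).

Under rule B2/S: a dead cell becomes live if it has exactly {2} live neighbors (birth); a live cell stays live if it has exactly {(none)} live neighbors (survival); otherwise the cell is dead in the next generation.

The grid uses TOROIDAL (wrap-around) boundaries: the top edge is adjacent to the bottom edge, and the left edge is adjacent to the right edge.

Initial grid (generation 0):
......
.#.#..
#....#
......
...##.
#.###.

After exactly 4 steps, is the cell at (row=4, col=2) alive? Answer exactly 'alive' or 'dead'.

Answer: alive

Derivation:
Simulating step by step:
Generation 0 (given above): 10 live cells
Generation 1: 12 live cells
#....#
..#.##
.##.#.
#..#..
.#....
.#....
Generation 2: 6 live cells
..##..
......
......
....##
......
..#..#
Generation 3: 10 live cells
.#..#.
..##..
....##
......
#..#..
.#..#.
Generation 4: 11 live cells
#....#
##....
..#...
#..#..
.##.##
......

Cell (4,2) at generation 4: 1 -> alive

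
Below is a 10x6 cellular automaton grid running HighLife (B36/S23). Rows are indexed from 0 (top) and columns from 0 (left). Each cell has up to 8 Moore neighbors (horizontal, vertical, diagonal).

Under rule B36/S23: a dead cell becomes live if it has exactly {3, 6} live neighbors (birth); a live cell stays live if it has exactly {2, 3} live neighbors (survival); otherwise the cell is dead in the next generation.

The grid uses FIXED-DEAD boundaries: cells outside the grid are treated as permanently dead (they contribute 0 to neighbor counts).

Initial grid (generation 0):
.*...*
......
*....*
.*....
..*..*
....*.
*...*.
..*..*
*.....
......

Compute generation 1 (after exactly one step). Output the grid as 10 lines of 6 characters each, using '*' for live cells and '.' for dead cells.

Answer: ......
......
......
.*....
......
...***
...***
.*....
......
......

Derivation:
Simulating step by step:
Generation 0 (given above): 13 live cells
Generation 1: 8 live cells
(generation 1 grid is the final answer)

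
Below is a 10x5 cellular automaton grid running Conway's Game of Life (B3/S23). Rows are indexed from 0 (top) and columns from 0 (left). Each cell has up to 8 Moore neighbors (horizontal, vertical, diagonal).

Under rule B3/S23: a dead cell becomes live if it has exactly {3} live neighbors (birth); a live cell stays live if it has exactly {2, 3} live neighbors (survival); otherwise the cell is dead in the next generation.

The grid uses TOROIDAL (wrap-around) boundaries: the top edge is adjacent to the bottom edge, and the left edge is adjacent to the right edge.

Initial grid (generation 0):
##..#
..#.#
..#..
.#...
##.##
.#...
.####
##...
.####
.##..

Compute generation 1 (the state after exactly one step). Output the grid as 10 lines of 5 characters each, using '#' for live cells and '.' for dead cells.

Answer: ....#
..#.#
.###.
.#.##
.#..#
.....
...##
.....
...##
.....

Derivation:
Simulating step by step:
Generation 0 (given above): 24 live cells
Generation 1: 15 live cells
(generation 1 grid is the final answer)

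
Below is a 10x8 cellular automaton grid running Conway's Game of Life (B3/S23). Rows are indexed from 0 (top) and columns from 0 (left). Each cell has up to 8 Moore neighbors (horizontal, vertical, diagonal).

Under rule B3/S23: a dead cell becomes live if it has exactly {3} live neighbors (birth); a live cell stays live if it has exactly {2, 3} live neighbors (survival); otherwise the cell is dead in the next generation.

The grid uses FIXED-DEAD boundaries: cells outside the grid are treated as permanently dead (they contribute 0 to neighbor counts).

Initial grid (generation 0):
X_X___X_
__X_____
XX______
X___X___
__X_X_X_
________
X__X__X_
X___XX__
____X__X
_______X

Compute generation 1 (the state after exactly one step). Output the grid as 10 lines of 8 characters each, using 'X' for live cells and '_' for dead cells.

Simulating step by step:
Generation 0 (given above): 20 live cells
Generation 1: 21 live cells
(generation 1 grid is the final answer)

Answer: _X______
X_X_____
XX______
X__X_X__
___X_X__
___X_X__
____XX__
___XXXX_
____XXX_
________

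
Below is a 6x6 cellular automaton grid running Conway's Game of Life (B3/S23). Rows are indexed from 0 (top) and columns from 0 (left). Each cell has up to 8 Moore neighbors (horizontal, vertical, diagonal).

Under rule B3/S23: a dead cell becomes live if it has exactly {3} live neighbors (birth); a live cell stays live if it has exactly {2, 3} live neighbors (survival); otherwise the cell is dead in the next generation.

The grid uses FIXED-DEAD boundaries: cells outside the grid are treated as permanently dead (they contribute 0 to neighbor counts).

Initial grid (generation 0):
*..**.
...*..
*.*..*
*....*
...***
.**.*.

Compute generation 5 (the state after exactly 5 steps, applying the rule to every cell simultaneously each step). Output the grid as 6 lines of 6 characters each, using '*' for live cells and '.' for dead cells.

Answer: .*..*.
*....*
.*...*
.*...*
..*..*
..*..*

Derivation:
Simulating step by step:
Generation 0 (given above): 15 live cells
Generation 1: 17 live cells
...**.
.***..
.*..*.
.*.*.*
.***.*
..*.**
Generation 2: 16 live cells
...**.
.*....
**..*.
**.*.*
.*...*
.**.**
Generation 3: 13 live cells
......
*****.
....*.
.....*
...*.*
.**.**
Generation 4: 19 live cells
.***..
.****.
.**.**
.....*
..**.*
..****
Generation 5: 12 live cells
(generation 5 grid is the final answer)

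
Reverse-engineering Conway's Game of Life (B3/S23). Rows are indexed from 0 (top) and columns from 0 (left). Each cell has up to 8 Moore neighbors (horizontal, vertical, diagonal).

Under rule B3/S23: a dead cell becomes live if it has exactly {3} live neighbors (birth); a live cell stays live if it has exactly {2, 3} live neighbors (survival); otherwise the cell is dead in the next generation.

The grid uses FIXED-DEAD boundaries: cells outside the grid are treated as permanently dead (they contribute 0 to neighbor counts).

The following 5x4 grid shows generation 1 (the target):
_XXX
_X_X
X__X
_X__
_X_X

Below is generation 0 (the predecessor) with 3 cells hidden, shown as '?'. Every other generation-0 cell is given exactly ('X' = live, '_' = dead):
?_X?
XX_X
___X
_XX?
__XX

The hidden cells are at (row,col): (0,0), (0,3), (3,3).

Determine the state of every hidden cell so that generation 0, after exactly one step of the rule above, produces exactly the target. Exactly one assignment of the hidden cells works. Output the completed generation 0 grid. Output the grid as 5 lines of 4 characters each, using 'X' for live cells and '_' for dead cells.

Hidden generation-0 cells (in order): (0,0), (0,3), (3,3).
A hidden cell only influences target cells in its own 3x3 neighborhood. Try each of the 2^3 = 8 assignments, step the completed generation 0 forward once under B3/S23, and compare with the target:
  (0,0)=_ (0,3)=_ (3,3)=_ -> step gives (0,3)='_' but target has 'X' -> reject
  (0,0)=_ (0,3)=_ (3,3)=X -> step gives (0,3)='_' but target has 'X' -> reject
  (0,0)=_ (0,3)=X (3,3)=_ -> step gives (4,2)='X' but target has '_' -> reject
  (0,0)=_ (0,3)=X (3,3)=X -> step reproduces the target at every cell -> ACCEPT
  (0,0)=X (0,3)=_ (3,3)=_ -> step gives (0,0)='X' but target has '_' -> reject
  (0,0)=X (0,3)=_ (3,3)=X -> step gives (0,0)='X' but target has '_' -> reject
  (0,0)=X (0,3)=X (3,3)=_ -> step gives (0,0)='X' but target has '_' -> reject
  (0,0)=X (0,3)=X (3,3)=X -> step gives (0,0)='X' but target has '_' -> reject
Unique solution: (0,0)=dead, (0,3)=live, (3,3)=live.
Check: live-neighbor counts of every cell in the completed generation 0:
2332
1253
3463
1254
1343
Applying B3/S23 to generation 0 with these counts gives:
_XXX
_X_X
X__X
_X__
_X_X
which matches the target exactly.

Answer: __XX
XX_X
___X
_XXX
__XX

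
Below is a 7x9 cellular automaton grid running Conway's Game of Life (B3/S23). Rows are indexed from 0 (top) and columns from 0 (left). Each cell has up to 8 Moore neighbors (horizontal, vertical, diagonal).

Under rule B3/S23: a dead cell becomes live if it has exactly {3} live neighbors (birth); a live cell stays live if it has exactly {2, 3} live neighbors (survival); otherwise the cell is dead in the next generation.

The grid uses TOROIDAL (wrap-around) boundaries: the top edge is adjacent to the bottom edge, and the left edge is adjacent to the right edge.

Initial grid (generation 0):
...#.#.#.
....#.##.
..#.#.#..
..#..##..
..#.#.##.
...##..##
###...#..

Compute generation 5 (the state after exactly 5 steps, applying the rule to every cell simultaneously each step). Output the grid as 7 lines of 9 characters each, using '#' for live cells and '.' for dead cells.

Simulating step by step:
Generation 0 (given above): 24 live cells
Generation 1: 24 live cells
.#####.##
....#..#.
....#....
.##.#....
..#.#...#
#...#...#
###..##..
Generation 2: 21 live cells
.......##
..#...###
....##...
.##.##...
..#.##..#
..#.#..##
......#..
Generation 3: 21 live cells
........#
.....##.#
.##.#..#.
.##...#..
#.#...###
....#.###
......#..
Generation 4: 20 live cells
.....##..
#....##.#
####...#.
.....##..
#.##.....
#........
.....##.#
Generation 5: 24 live cells
(generation 5 grid is the final answer)

Answer: #...#...#
#.#.##..#
###.#..#.
#...#.#.#
.#.......
##......#
.....###.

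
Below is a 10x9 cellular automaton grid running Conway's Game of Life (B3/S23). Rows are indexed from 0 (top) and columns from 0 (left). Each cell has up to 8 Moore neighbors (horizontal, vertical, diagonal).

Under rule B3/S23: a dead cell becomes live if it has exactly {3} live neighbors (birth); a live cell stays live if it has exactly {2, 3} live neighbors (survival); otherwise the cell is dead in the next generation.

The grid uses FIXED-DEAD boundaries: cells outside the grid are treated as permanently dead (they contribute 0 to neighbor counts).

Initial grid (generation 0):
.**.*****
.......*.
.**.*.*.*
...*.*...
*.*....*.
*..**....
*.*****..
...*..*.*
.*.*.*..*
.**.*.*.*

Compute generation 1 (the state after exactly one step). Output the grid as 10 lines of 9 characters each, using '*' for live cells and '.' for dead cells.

Answer: .....****
....*....
..******.
...*****.
.**......
*.....*..
.**...**.
.*....*..
.*.*.**.*
.*****.*.

Derivation:
Simulating step by step:
Generation 0 (given above): 39 live cells
Generation 1: 37 live cells
(generation 1 grid is the final answer)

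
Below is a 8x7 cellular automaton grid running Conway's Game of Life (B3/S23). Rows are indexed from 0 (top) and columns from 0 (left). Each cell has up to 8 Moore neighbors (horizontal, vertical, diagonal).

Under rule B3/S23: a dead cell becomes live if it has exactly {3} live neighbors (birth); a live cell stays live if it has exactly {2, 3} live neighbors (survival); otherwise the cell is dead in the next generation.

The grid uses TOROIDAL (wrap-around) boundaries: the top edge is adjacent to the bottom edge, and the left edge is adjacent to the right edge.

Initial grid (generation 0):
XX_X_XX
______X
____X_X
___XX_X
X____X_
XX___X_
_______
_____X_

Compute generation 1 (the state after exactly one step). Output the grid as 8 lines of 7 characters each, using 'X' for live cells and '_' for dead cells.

Answer: X___XX_
____X__
X__XX_X
X__XX_X
XX___X_
XX_____
______X
X___XX_

Derivation:
Simulating step by step:
Generation 0 (given above): 17 live cells
Generation 1: 21 live cells
(generation 1 grid is the final answer)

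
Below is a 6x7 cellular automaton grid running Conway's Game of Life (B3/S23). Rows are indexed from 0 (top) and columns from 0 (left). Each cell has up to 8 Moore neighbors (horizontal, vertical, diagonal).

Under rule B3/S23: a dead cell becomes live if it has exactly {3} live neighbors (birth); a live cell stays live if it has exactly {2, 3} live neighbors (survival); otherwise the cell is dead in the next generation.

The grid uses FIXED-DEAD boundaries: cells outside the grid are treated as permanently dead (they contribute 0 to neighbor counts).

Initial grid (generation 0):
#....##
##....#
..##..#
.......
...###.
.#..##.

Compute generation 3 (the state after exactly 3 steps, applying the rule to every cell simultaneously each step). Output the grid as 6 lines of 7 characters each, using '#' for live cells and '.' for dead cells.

Answer: .....##
.#..###
.#.#.#.
.#...#.
.#...#.
.......

Derivation:
Simulating step by step:
Generation 0 (given above): 15 live cells
Generation 1: 16 live cells
##...##
###...#
.##....
..#..#.
...#.#.
...#.#.
Generation 2: 16 live cells
#.#..##
.....##
#..#...
.####..
..##.##
.......
Generation 3: 13 live cells
(generation 3 grid is the final answer)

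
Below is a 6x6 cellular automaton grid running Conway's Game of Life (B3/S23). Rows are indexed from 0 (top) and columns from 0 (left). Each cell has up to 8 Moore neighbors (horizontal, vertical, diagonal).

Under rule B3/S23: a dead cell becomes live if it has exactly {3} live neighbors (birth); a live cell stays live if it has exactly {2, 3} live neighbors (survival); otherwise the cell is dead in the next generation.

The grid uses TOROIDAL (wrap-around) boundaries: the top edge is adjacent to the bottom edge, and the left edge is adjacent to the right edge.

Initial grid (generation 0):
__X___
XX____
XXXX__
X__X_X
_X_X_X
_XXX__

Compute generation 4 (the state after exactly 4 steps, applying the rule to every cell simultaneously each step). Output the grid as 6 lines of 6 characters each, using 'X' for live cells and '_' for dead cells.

Simulating step by step:
Generation 0 (given above): 16 live cells
Generation 1: 15 live cells
X__X__
X__X__
___XX_
___X_X
_X_X_X
XX_XX_
Generation 2: 16 live cells
X__X__
__XX_X
__XX_X
X__X_X
_X_X_X
_X_X__
Generation 3: 16 live cells
XX_X__
XX___X
_X___X
_X_X_X
_X_X_X
_X_X__
Generation 4: 12 live cells
(generation 4 grid is the final answer)

Answer: ____XX
____XX
_X___X
_X___X
_X_X__
_X_X__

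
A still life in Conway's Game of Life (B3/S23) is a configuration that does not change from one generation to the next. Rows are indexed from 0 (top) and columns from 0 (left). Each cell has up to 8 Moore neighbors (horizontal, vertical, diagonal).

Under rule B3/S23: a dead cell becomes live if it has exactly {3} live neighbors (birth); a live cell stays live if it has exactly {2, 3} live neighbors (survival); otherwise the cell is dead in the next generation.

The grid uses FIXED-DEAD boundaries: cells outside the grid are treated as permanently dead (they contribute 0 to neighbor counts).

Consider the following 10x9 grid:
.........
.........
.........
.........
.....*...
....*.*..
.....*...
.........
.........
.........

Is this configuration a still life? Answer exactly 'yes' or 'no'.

Compute generation 1 and compare to generation 0 (given above):
Generation 1:
.........
.........
.........
.........
.....*...
....*.*..
.....*...
.........
.........
.........
The grids are IDENTICAL -> still life.

Answer: yes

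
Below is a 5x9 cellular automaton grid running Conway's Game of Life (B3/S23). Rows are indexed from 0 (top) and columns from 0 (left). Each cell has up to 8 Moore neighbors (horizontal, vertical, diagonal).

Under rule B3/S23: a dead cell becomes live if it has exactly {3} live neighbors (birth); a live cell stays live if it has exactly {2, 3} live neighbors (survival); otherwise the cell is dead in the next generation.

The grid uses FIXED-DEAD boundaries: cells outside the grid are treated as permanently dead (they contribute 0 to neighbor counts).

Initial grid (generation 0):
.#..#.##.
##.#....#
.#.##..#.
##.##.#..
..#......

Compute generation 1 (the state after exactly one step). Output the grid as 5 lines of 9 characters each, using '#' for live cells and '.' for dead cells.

Answer: ###....#.
##.#.##.#
.....#.#.
##..##...
.###.....

Derivation:
Simulating step by step:
Generation 0 (given above): 18 live cells
Generation 1: 19 live cells
(generation 1 grid is the final answer)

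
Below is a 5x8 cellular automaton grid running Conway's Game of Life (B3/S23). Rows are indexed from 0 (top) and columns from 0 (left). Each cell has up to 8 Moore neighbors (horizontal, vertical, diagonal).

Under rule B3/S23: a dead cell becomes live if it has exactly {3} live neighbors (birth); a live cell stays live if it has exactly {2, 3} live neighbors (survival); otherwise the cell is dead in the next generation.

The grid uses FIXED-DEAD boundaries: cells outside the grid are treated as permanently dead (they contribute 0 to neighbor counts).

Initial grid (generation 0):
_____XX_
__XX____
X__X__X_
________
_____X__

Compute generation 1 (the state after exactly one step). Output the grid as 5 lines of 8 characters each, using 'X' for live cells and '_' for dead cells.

Answer: ________
__XXXXX_
__XX____
________
________

Derivation:
Simulating step by step:
Generation 0 (given above): 8 live cells
Generation 1: 7 live cells
(generation 1 grid is the final answer)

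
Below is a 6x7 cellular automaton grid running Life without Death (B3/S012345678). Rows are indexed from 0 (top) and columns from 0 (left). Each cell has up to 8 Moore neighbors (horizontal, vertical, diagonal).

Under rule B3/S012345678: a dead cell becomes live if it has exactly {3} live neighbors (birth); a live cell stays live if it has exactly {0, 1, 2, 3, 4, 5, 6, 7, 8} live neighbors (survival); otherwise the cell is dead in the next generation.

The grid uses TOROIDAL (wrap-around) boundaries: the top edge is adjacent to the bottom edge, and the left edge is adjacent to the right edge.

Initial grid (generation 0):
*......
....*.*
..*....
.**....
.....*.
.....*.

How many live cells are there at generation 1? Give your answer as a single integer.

Answer: 13

Derivation:
Simulating step by step:
Generation 0 (given above): 8 live cells
Generation 1: 13 live cells
*....**
....*.*
.***...
.**....
.....*.
.....**
Population at generation 1: 13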